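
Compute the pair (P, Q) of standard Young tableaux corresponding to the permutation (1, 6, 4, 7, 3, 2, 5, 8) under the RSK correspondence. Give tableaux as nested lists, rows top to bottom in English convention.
P = [[1, 2, 5, 8], [3, 7], [4], [6]], Q = [[1, 2, 4, 8], [3, 7], [5], [6]]

Insert each entry of the permutation into P by Schensted row insertion, recording in Q the position of each new cell.

After inserting 1: P = [[1]].
After inserting 6: P = [[1, 6]].
After inserting 4: P = [[1, 4], [6]].
After inserting 7: P = [[1, 4, 7], [6]].
After inserting 3: P = [[1, 3, 7], [4], [6]].
After inserting 2: P = [[1, 2, 7], [3], [4], [6]].
After inserting 5: P = [[1, 2, 5], [3, 7], [4], [6]].
After inserting 8: P = [[1, 2, 5, 8], [3, 7], [4], [6]].

So P = [[1, 2, 5, 8], [3, 7], [4], [6]], Q = [[1, 2, 4, 8], [3, 7], [5], [6]].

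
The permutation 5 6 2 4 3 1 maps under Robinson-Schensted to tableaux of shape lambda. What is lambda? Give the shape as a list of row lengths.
Row-insert each entry into an empty tableau.

After inserting 5: P = [[5]].
After inserting 6: P = [[5, 6]].
After inserting 2: P = [[2, 6], [5]].
After inserting 4: P = [[2, 4], [5, 6]].
After inserting 3: P = [[2, 3], [4, 6], [5]].
After inserting 1: P = [[1, 3], [2, 6], [4], [5]].

The final insertion tableau P = [[1, 3], [2, 6], [4], [5]] has shape [2, 2, 1, 1].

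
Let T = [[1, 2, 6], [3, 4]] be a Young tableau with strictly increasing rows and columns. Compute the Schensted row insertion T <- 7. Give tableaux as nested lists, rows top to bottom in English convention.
[[1, 2, 6, 7], [3, 4]]

7 is larger than every entry of row 1, so it is appended to row 1. The new tableau is [[1, 2, 6, 7], [3, 4]].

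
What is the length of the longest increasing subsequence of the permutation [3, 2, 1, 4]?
2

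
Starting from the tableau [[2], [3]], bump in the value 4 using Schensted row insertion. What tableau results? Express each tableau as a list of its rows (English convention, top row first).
4 is larger than every entry of row 1, so it is appended to row 1. The new tableau is [[2, 4], [3]].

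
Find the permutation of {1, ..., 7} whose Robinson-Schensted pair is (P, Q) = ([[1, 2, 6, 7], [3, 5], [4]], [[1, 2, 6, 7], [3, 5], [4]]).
4 5 3 1 2 6 7

Reverse RSK: for i = n, n-1, ..., 1, locate i in Q, remove the corresponding corner cell from P, and reverse-bump its entry up through P; the value ejected from row 1 is w(i).

So w = 4 5 3 1 2 6 7.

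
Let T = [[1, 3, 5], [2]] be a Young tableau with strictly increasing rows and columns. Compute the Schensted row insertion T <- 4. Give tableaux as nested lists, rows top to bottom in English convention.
[[1, 3, 4], [2, 5]]

In row 1, 4 replaces 5 (the leftmost entry greater than 4); 5 is bumped to row 2. 5 is appended to row 2. The new tableau is [[1, 3, 4], [2, 5]].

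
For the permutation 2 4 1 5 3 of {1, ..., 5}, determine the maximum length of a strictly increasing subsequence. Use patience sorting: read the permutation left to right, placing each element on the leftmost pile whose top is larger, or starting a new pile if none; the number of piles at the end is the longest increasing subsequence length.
2: new pile. tops = [2]
4: new pile. tops = [2, 4]
1: onto pile 1 (replacing 2). tops = [1, 4]
5: new pile. tops = [1, 4, 5]
3: onto pile 2 (replacing 4). tops = [1, 3, 5]

3 piles, so the longest increasing subsequence has length 3.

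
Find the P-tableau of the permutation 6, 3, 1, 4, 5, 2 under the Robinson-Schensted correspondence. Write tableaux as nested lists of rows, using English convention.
P = [[1, 2, 5], [3, 4], [6]]

Insert 6: appended to row 1. P = [[6]].
Insert 3: 3 bumps 6 from row 1; 6 starts row 2. P = [[3], [6]].
Insert 1: 1 bumps 3 from row 1; 3 bumps 6 from row 2; 6 starts row 3. P = [[1], [3], [6]].
Insert 4: appended to row 1. P = [[1, 4], [3], [6]].
Insert 5: appended to row 1. P = [[1, 4, 5], [3], [6]].
Insert 2: 2 bumps 4 from row 1; 4 appends to row 2. P = [[1, 2, 5], [3, 4], [6]].

So P = [[1, 2, 5], [3, 4], [6]].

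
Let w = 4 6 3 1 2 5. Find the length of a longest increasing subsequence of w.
3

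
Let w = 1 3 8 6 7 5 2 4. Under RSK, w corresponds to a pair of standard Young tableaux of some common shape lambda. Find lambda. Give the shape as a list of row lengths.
[4, 2, 1, 1]

RSK row insertion gives P = [[1, 2, 4, 7], [3, 5], [6], [8]], which has shape [4, 2, 1, 1].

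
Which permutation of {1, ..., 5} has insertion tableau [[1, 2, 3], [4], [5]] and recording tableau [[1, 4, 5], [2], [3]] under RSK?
Reverse RSK: for i = n, n-1, ..., 1, locate i in Q, remove the corresponding corner cell from P, and reverse-bump its entry up through P; the value ejected from row 1 is w(i).

So w = 5 4 1 2 3.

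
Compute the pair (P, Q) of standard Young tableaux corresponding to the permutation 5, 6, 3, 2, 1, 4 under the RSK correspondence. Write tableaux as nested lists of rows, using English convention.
P = [[1, 4], [2, 6], [3], [5]], Q = [[1, 2], [3, 6], [4], [5]]

Insert each entry of the permutation into P by Schensted row insertion, recording in Q the position of each new cell.

Insert 5: appended to row 1. P = [[5]].
Insert 6: appended to row 1. P = [[5, 6]].
Insert 3: 3 bumps 5 from row 1; 5 starts row 2. P = [[3, 6], [5]].
Insert 2: 2 bumps 3 from row 1; 3 bumps 5 from row 2; 5 starts row 3. P = [[2, 6], [3], [5]].
Insert 1: 1 bumps 2 from row 1; 2 bumps 3 from row 2; 3 bumps 5 from row 3; 5 starts row 4. P = [[1, 6], [2], [3], [5]].
Insert 4: 4 bumps 6 from row 1; 6 appends to row 2. P = [[1, 4], [2, 6], [3], [5]].

So P = [[1, 4], [2, 6], [3], [5]], Q = [[1, 2], [3, 6], [4], [5]].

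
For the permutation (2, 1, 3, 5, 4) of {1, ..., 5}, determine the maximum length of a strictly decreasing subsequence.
2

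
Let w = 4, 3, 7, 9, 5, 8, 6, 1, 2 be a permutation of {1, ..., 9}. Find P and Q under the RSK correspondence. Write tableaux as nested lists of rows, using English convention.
Insert each entry of the permutation into P by Schensted row insertion, recording in Q the position of each new cell.

Insert 4: appended to row 1. P = [[4]].
Insert 3: 3 bumps 4 from row 1; 4 starts row 2. P = [[3], [4]].
Insert 7: appended to row 1. P = [[3, 7], [4]].
Insert 9: appended to row 1. P = [[3, 7, 9], [4]].
Insert 5: 5 bumps 7 from row 1; 7 appends to row 2. P = [[3, 5, 9], [4, 7]].
Insert 8: 8 bumps 9 from row 1; 9 appends to row 2. P = [[3, 5, 8], [4, 7, 9]].
Insert 6: 6 bumps 8 from row 1; 8 bumps 9 from row 2; 9 starts row 3. P = [[3, 5, 6], [4, 7, 8], [9]].
Insert 1: 1 bumps 3 from row 1; 3 bumps 4 from row 2; 4 bumps 9 from row 3; 9 starts row 4. P = [[1, 5, 6], [3, 7, 8], [4], [9]].
Insert 2: 2 bumps 5 from row 1; 5 bumps 7 from row 2; 7 appends to row 3. P = [[1, 2, 6], [3, 5, 8], [4, 7], [9]].

So P = [[1, 2, 6], [3, 5, 8], [4, 7], [9]], Q = [[1, 3, 4], [2, 5, 6], [7, 9], [8]].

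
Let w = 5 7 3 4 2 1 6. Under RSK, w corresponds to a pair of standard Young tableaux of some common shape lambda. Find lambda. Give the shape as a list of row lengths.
RSK row insertion gives P = [[1, 4, 6], [2, 7], [3], [5]], which has shape [3, 2, 1, 1].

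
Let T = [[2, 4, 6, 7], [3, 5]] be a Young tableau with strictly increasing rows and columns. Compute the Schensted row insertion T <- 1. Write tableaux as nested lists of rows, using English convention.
In row 1, 1 replaces 2 (the leftmost entry greater than 1); 2 is bumped to row 2. In row 2, 2 replaces 3 (the leftmost entry greater than 2); 3 is bumped to row 3. 3 starts a new row 3. The new tableau is [[1, 4, 6, 7], [2, 5], [3]].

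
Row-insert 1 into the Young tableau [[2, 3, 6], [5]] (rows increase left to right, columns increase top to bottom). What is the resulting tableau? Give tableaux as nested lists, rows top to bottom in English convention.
[[1, 3, 6], [2], [5]]

In row 1, 1 replaces 2 (the leftmost entry greater than 1); 2 is bumped to row 2. In row 2, 2 replaces 5 (the leftmost entry greater than 2); 5 is bumped to row 3. 5 starts a new row 3. The new tableau is [[1, 3, 6], [2], [5]].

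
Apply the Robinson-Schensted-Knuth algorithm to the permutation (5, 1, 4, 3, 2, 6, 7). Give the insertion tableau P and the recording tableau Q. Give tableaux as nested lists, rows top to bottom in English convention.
P = [[1, 2, 6, 7], [3], [4], [5]], Q = [[1, 3, 6, 7], [2], [4], [5]]

Insert each entry of the permutation into P by Schensted row insertion, recording in Q the position of each new cell.

Insert 5: appended to row 1. P = [[5]], Q = [[1]].
Insert 1: 1 bumps 5 from row 1; 5 starts row 2. P = [[1], [5]], Q = [[1], [2]].
Insert 4: appended to row 1. P = [[1, 4], [5]], Q = [[1, 3], [2]].
Insert 3: 3 bumps 4 from row 1; 4 bumps 5 from row 2; 5 starts row 3. P = [[1, 3], [4], [5]], Q = [[1, 3], [2], [4]].
Insert 2: 2 bumps 3 from row 1; 3 bumps 4 from row 2; 4 bumps 5 from row 3; 5 starts row 4. P = [[1, 2], [3], [4], [5]], Q = [[1, 3], [2], [4], [5]].
Insert 6: appended to row 1. P = [[1, 2, 6], [3], [4], [5]], Q = [[1, 3, 6], [2], [4], [5]].
Insert 7: appended to row 1. P = [[1, 2, 6, 7], [3], [4], [5]], Q = [[1, 3, 6, 7], [2], [4], [5]].

So P = [[1, 2, 6, 7], [3], [4], [5]], Q = [[1, 3, 6, 7], [2], [4], [5]].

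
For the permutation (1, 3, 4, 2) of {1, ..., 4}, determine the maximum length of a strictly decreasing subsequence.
2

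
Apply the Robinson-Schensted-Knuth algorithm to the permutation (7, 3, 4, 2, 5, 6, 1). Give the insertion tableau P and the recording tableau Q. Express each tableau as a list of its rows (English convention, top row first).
P = [[1, 4, 5, 6], [2], [3], [7]], Q = [[1, 3, 5, 6], [2], [4], [7]]

Insert each entry of the permutation into P by Schensted row insertion, recording in Q the position of each new cell.

Insert 7: appended to row 1. P = [[7]], Q = [[1]].
Insert 3: 3 bumps 7 from row 1; 7 starts row 2. P = [[3], [7]], Q = [[1], [2]].
Insert 4: appended to row 1. P = [[3, 4], [7]], Q = [[1, 3], [2]].
Insert 2: 2 bumps 3 from row 1; 3 bumps 7 from row 2; 7 starts row 3. P = [[2, 4], [3], [7]], Q = [[1, 3], [2], [4]].
Insert 5: appended to row 1. P = [[2, 4, 5], [3], [7]], Q = [[1, 3, 5], [2], [4]].
Insert 6: appended to row 1. P = [[2, 4, 5, 6], [3], [7]], Q = [[1, 3, 5, 6], [2], [4]].
Insert 1: 1 bumps 2 from row 1; 2 bumps 3 from row 2; 3 bumps 7 from row 3; 7 starts row 4. P = [[1, 4, 5, 6], [2], [3], [7]], Q = [[1, 3, 5, 6], [2], [4], [7]].

So P = [[1, 4, 5, 6], [2], [3], [7]], Q = [[1, 3, 5, 6], [2], [4], [7]].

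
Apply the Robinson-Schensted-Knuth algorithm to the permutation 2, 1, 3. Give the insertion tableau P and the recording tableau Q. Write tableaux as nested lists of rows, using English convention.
Insert each entry of the permutation into P by Schensted row insertion, recording in Q the position of each new cell.

Insert 2: appended to row 1. P = [[2]].
Insert 1: 1 bumps 2 from row 1; 2 starts row 2. P = [[1], [2]].
Insert 3: appended to row 1. P = [[1, 3], [2]].

So P = [[1, 3], [2]], Q = [[1, 3], [2]].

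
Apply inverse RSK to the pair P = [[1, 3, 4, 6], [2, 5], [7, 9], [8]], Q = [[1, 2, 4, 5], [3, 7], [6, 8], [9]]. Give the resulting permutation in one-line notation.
2 8 3 5 9 1 7 6 4

Reverse RSK: for i = n, n-1, ..., 1, locate i in Q, remove the corresponding corner cell from P, and reverse-bump its entry up through P; the value ejected from row 1 is w(i).

So w = 2 8 3 5 9 1 7 6 4.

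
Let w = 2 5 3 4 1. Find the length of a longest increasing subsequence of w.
3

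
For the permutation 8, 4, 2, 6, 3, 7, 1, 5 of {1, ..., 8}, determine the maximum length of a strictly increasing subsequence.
3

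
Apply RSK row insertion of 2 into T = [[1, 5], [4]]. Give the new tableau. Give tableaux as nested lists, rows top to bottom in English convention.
In row 1, 2 replaces 5 (the leftmost entry greater than 2); 5 is bumped to row 2. 5 is appended to row 2. The new tableau is [[1, 2], [4, 5]].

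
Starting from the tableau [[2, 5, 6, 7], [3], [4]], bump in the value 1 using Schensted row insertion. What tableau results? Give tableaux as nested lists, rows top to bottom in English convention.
[[1, 5, 6, 7], [2], [3], [4]]

In row 1, 1 replaces 2 (the leftmost entry greater than 1); 2 is bumped to row 2. In row 2, 2 replaces 3 (the leftmost entry greater than 2); 3 is bumped to row 3. In row 3, 3 replaces 4 (the leftmost entry greater than 3); 4 is bumped to row 4. 4 starts a new row 4. The new tableau is [[1, 5, 6, 7], [2], [3], [4]].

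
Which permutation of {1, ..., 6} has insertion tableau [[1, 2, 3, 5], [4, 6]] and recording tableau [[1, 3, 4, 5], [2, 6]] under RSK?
4 1 2 3 6 5

Reverse the RSK construction: for i from n down to 1, find the cell of Q containing i, remove the entry at that cell from P, and reverse-bump it up through P; the value ejected from row 1 is w(i).

Step i=6: Q has 6 at row 2, column 2; remove 6 from row 2 of P and reverse-bump: 6 enters row 1 and ejects 5. So w(6) = 5. P is now [[1, 2, 3, 6], [4]].
Step i=5: Q has 5 at row 1, column 4; remove that cell from P, ejecting 6. So w(5) = 6. P is now [[1, 2, 3], [4]].
Step i=4: Q has 4 at row 1, column 3; remove that cell from P, ejecting 3. So w(4) = 3. P is now [[1, 2], [4]].
Step i=3: Q has 3 at row 1, column 2; remove that cell from P, ejecting 2. So w(3) = 2. P is now [[1], [4]].
Step i=2: Q has 2 at row 2, column 1; remove 4 from row 2 of P and reverse-bump: 4 enters row 1 and ejects 1. So w(2) = 1. P is now [[4]].
Step i=1: Q has 1 at row 1, column 1; remove that cell from P, ejecting 4. So w(1) = 4. P is now [].

So w = 4 1 2 3 6 5.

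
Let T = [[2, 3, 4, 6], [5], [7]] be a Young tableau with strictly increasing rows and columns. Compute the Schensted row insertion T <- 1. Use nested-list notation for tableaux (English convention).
[[1, 3, 4, 6], [2], [5], [7]]

In row 1, 1 replaces 2 (the leftmost entry greater than 1); 2 is bumped to row 2. In row 2, 2 replaces 5 (the leftmost entry greater than 2); 5 is bumped to row 3. In row 3, 5 replaces 7 (the leftmost entry greater than 5); 7 is bumped to row 4. 7 starts a new row 4. The new tableau is [[1, 3, 4, 6], [2], [5], [7]].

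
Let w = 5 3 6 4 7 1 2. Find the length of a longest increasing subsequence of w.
3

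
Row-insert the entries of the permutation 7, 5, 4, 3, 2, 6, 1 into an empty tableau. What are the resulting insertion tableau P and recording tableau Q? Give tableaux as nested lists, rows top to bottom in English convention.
Insert each entry of the permutation into P by Schensted row insertion, recording in Q the position of each new cell.

Insert 7: appended to row 1. P = [[7]], Q = [[1]].
Insert 5: 5 bumps 7 from row 1; 7 starts row 2. P = [[5], [7]], Q = [[1], [2]].
Insert 4: 4 bumps 5 from row 1; 5 bumps 7 from row 2; 7 starts row 3. P = [[4], [5], [7]], Q = [[1], [2], [3]].
Insert 3: 3 bumps 4 from row 1; 4 bumps 5 from row 2; 5 bumps 7 from row 3; 7 starts row 4. P = [[3], [4], [5], [7]], Q = [[1], [2], [3], [4]].
Insert 2: 2 bumps 3 from row 1; 3 bumps 4 from row 2; 4 bumps 5 from row 3; 5 bumps 7 from row 4; 7 starts row 5. P = [[2], [3], [4], [5], [7]], Q = [[1], [2], [3], [4], [5]].
Insert 6: appended to row 1. P = [[2, 6], [3], [4], [5], [7]], Q = [[1, 6], [2], [3], [4], [5]].
Insert 1: 1 bumps 2 from row 1; 2 bumps 3 from row 2; 3 bumps 4 from row 3; 4 bumps 5 from row 4; 5 bumps 7 from row 5; 7 starts row 6. P = [[1, 6], [2], [3], [4], [5], [7]], Q = [[1, 6], [2], [3], [4], [5], [7]].

So P = [[1, 6], [2], [3], [4], [5], [7]], Q = [[1, 6], [2], [3], [4], [5], [7]].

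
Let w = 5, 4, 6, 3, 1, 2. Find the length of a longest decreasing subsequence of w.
4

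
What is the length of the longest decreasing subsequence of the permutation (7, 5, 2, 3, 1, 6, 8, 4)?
4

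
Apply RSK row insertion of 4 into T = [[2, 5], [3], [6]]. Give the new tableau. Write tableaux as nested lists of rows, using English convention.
[[2, 4], [3, 5], [6]]

In row 1, 4 replaces 5 (the leftmost entry greater than 4); 5 is bumped to row 2. 5 is appended to row 2. The new tableau is [[2, 4], [3, 5], [6]].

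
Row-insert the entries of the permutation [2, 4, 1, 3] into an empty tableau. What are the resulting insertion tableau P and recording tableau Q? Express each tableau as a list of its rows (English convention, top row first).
Insert each entry of the permutation into P by Schensted row insertion, recording in Q the position of each new cell.

Insert 2: appended to row 1. P = [[2]].
Insert 4: appended to row 1. P = [[2, 4]].
Insert 1: 1 bumps 2 from row 1; 2 starts row 2. P = [[1, 4], [2]].
Insert 3: 3 bumps 4 from row 1; 4 appends to row 2. P = [[1, 3], [2, 4]].

So P = [[1, 3], [2, 4]], Q = [[1, 2], [3, 4]].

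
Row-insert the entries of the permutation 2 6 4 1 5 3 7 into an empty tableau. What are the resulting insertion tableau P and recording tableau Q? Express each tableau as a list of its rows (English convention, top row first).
Insert each entry of the permutation into P by Schensted row insertion, recording in Q the position of each new cell.

Insert 2: appended to row 1. P = [[2]], Q = [[1]].
Insert 6: appended to row 1. P = [[2, 6]], Q = [[1, 2]].
Insert 4: 4 bumps 6 from row 1; 6 starts row 2. P = [[2, 4], [6]], Q = [[1, 2], [3]].
Insert 1: 1 bumps 2 from row 1; 2 bumps 6 from row 2; 6 starts row 3. P = [[1, 4], [2], [6]], Q = [[1, 2], [3], [4]].
Insert 5: appended to row 1. P = [[1, 4, 5], [2], [6]], Q = [[1, 2, 5], [3], [4]].
Insert 3: 3 bumps 4 from row 1; 4 appends to row 2. P = [[1, 3, 5], [2, 4], [6]], Q = [[1, 2, 5], [3, 6], [4]].
Insert 7: appended to row 1. P = [[1, 3, 5, 7], [2, 4], [6]], Q = [[1, 2, 5, 7], [3, 6], [4]].

So P = [[1, 3, 5, 7], [2, 4], [6]], Q = [[1, 2, 5, 7], [3, 6], [4]].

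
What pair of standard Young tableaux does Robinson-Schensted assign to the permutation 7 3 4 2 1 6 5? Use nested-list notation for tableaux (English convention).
P = [[1, 4, 5], [2, 6], [3], [7]], Q = [[1, 3, 6], [2, 7], [4], [5]]

Insert each entry of the permutation into P by Schensted row insertion, recording in Q the position of each new cell.

After inserting 7: P = [[7]].
After inserting 3: P = [[3], [7]].
After inserting 4: P = [[3, 4], [7]].
After inserting 2: P = [[2, 4], [3], [7]].
After inserting 1: P = [[1, 4], [2], [3], [7]].
After inserting 6: P = [[1, 4, 6], [2], [3], [7]].
After inserting 5: P = [[1, 4, 5], [2, 6], [3], [7]].

So P = [[1, 4, 5], [2, 6], [3], [7]], Q = [[1, 3, 6], [2, 7], [4], [5]].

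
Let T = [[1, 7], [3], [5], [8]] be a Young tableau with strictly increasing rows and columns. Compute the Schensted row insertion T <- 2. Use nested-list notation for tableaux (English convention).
[[1, 2], [3, 7], [5], [8]]

In row 1, 2 replaces 7 (the leftmost entry greater than 2); 7 is bumped to row 2. 7 is appended to row 2. The new tableau is [[1, 2], [3, 7], [5], [8]].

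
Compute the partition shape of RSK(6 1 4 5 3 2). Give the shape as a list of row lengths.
RSK row insertion gives P = [[1, 2, 5], [3], [4], [6]], which has shape [3, 1, 1, 1].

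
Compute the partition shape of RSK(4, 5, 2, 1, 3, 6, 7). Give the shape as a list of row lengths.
[4, 2, 1]

Row-insert each entry into an empty tableau.

After inserting 4: P = [[4]].
After inserting 5: P = [[4, 5]].
After inserting 2: P = [[2, 5], [4]].
After inserting 1: P = [[1, 5], [2], [4]].
After inserting 3: P = [[1, 3], [2, 5], [4]].
After inserting 6: P = [[1, 3, 6], [2, 5], [4]].
After inserting 7: P = [[1, 3, 6, 7], [2, 5], [4]].

The final insertion tableau P = [[1, 3, 6, 7], [2, 5], [4]] has shape [4, 2, 1].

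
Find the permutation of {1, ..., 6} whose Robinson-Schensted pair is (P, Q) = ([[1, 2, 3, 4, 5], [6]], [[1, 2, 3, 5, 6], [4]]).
Reverse the RSK construction: for i from n down to 1, find the cell of Q containing i, remove the entry at that cell from P, and reverse-bump it up through P; the value ejected from row 1 is w(i).

Step i=6: Q has 6 at row 1, column 5; remove that cell from P, ejecting 5. So w(6) = 5. P is now [[1, 2, 3, 4], [6]].
Step i=5: Q has 5 at row 1, column 4; remove that cell from P, ejecting 4. So w(5) = 4. P is now [[1, 2, 3], [6]].
Step i=4: Q has 4 at row 2, column 1; remove 6 from row 2 of P and reverse-bump: 6 enters row 1 and ejects 3. So w(4) = 3. P is now [[1, 2, 6]].
Step i=3: Q has 3 at row 1, column 3; remove that cell from P, ejecting 6. So w(3) = 6. P is now [[1, 2]].
Step i=2: Q has 2 at row 1, column 2; remove that cell from P, ejecting 2. So w(2) = 2. P is now [[1]].
Step i=1: Q has 1 at row 1, column 1; remove that cell from P, ejecting 1. So w(1) = 1. P is now [].

So w = 1 2 6 3 4 5.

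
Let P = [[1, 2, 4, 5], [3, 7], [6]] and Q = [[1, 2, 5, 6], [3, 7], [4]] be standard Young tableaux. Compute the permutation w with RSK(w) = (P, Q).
1 6 3 2 4 7 5

Reverse the RSK construction: for i from n down to 1, find the cell of Q containing i, remove the entry at that cell from P, and reverse-bump it up through P; the value ejected from row 1 is w(i).

Step i=7: Q has 7 at row 2, column 2; remove 7 from row 2 of P and reverse-bump: 7 enters row 1 and ejects 5. So w(7) = 5. P is now [[1, 2, 4, 7], [3], [6]].
Step i=6: Q has 6 at row 1, column 4; remove that cell from P, ejecting 7. So w(6) = 7. P is now [[1, 2, 4], [3], [6]].
Step i=5: Q has 5 at row 1, column 3; remove that cell from P, ejecting 4. So w(5) = 4. P is now [[1, 2], [3], [6]].
Step i=4: Q has 4 at row 3, column 1; remove 6 from row 3 of P and reverse-bump: 6 enters row 2 and ejects 3; 3 enters row 1 and ejects 2. So w(4) = 2. P is now [[1, 3], [6]].
Step i=3: Q has 3 at row 2, column 1; remove 6 from row 2 of P and reverse-bump: 6 enters row 1 and ejects 3. So w(3) = 3. P is now [[1, 6]].
Step i=2: Q has 2 at row 1, column 2; remove that cell from P, ejecting 6. So w(2) = 6. P is now [[1]].
Step i=1: Q has 1 at row 1, column 1; remove that cell from P, ejecting 1. So w(1) = 1. P is now [].

So w = 1 6 3 2 4 7 5.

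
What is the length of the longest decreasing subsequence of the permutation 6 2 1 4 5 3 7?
3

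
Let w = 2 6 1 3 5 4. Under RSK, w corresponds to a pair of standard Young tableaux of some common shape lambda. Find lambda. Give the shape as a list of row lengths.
Row-insert each entry into an empty tableau.

After inserting 2: P = [[2]].
After inserting 6: P = [[2, 6]].
After inserting 1: P = [[1, 6], [2]].
After inserting 3: P = [[1, 3], [2, 6]].
After inserting 5: P = [[1, 3, 5], [2, 6]].
After inserting 4: P = [[1, 3, 4], [2, 5], [6]].

The final insertion tableau P = [[1, 3, 4], [2, 5], [6]] has shape [3, 2, 1].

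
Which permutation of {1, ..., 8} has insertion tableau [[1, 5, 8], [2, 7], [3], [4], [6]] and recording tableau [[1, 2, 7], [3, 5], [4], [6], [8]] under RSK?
6 7 4 3 5 2 8 1

Reverse the RSK construction: for i from n down to 1, find the cell of Q containing i, remove the entry at that cell from P, and reverse-bump it up through P; the value ejected from row 1 is w(i).

Step i=8: Q has 8 at row 5, column 1; remove 6 from row 5 of P and reverse-bump: 6 enters row 4 and ejects 4; 4 enters row 3 and ejects 3; 3 enters row 2 and ejects 2; 2 enters row 1 and ejects 1. So w(8) = 1. P is now [[2, 5, 8], [3, 7], [4], [6]].
Step i=7: Q has 7 at row 1, column 3; remove that cell from P, ejecting 8. So w(7) = 8. P is now [[2, 5], [3, 7], [4], [6]].
Step i=6: Q has 6 at row 4, column 1; remove 6 from row 4 of P and reverse-bump: 6 enters row 3 and ejects 4; 4 enters row 2 and ejects 3; 3 enters row 1 and ejects 2. So w(6) = 2. P is now [[3, 5], [4, 7], [6]].
Step i=5: Q has 5 at row 2, column 2; remove 7 from row 2 of P and reverse-bump: 7 enters row 1 and ejects 5. So w(5) = 5. P is now [[3, 7], [4], [6]].
Step i=4: Q has 4 at row 3, column 1; remove 6 from row 3 of P and reverse-bump: 6 enters row 2 and ejects 4; 4 enters row 1 and ejects 3. So w(4) = 3. P is now [[4, 7], [6]].
Step i=3: Q has 3 at row 2, column 1; remove 6 from row 2 of P and reverse-bump: 6 enters row 1 and ejects 4. So w(3) = 4. P is now [[6, 7]].
Step i=2: Q has 2 at row 1, column 2; remove that cell from P, ejecting 7. So w(2) = 7. P is now [[6]].
Step i=1: Q has 1 at row 1, column 1; remove that cell from P, ejecting 6. So w(1) = 6. P is now [].

So w = 6 7 4 3 5 2 8 1.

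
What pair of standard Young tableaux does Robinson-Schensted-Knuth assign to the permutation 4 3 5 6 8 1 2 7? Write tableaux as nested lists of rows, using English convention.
Insert each entry of the permutation into P by Schensted row insertion, recording in Q the position of each new cell.

Insert 4: appended to row 1. P = [[4]], Q = [[1]].
Insert 3: 3 bumps 4 from row 1; 4 starts row 2. P = [[3], [4]], Q = [[1], [2]].
Insert 5: appended to row 1. P = [[3, 5], [4]], Q = [[1, 3], [2]].
Insert 6: appended to row 1. P = [[3, 5, 6], [4]], Q = [[1, 3, 4], [2]].
Insert 8: appended to row 1. P = [[3, 5, 6, 8], [4]], Q = [[1, 3, 4, 5], [2]].
Insert 1: 1 bumps 3 from row 1; 3 bumps 4 from row 2; 4 starts row 3. P = [[1, 5, 6, 8], [3], [4]], Q = [[1, 3, 4, 5], [2], [6]].
Insert 2: 2 bumps 5 from row 1; 5 appends to row 2. P = [[1, 2, 6, 8], [3, 5], [4]], Q = [[1, 3, 4, 5], [2, 7], [6]].
Insert 7: 7 bumps 8 from row 1; 8 appends to row 2. P = [[1, 2, 6, 7], [3, 5, 8], [4]], Q = [[1, 3, 4, 5], [2, 7, 8], [6]].

So P = [[1, 2, 6, 7], [3, 5, 8], [4]], Q = [[1, 3, 4, 5], [2, 7, 8], [6]].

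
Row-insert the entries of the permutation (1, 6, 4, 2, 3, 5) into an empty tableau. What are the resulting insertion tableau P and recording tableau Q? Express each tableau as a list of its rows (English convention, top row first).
P = [[1, 2, 3, 5], [4], [6]], Q = [[1, 2, 5, 6], [3], [4]]

Insert each entry of the permutation into P by Schensted row insertion, recording in Q the position of each new cell.

After inserting 1: P = [[1]].
After inserting 6: P = [[1, 6]].
After inserting 4: P = [[1, 4], [6]].
After inserting 2: P = [[1, 2], [4], [6]].
After inserting 3: P = [[1, 2, 3], [4], [6]].
After inserting 5: P = [[1, 2, 3, 5], [4], [6]].

So P = [[1, 2, 3, 5], [4], [6]], Q = [[1, 2, 5, 6], [3], [4]].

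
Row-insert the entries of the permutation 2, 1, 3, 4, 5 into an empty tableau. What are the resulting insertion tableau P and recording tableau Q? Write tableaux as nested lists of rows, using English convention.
Insert each entry of the permutation into P by Schensted row insertion, recording in Q the position of each new cell.

Insert 2: appended to row 1. P = [[2]], Q = [[1]].
Insert 1: 1 bumps 2 from row 1; 2 starts row 2. P = [[1], [2]], Q = [[1], [2]].
Insert 3: appended to row 1. P = [[1, 3], [2]], Q = [[1, 3], [2]].
Insert 4: appended to row 1. P = [[1, 3, 4], [2]], Q = [[1, 3, 4], [2]].
Insert 5: appended to row 1. P = [[1, 3, 4, 5], [2]], Q = [[1, 3, 4, 5], [2]].

So P = [[1, 3, 4, 5], [2]], Q = [[1, 3, 4, 5], [2]].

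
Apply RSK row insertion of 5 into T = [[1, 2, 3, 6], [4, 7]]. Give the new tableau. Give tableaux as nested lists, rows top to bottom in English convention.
In row 1, 5 replaces 6 (the leftmost entry greater than 5); 6 is bumped to row 2. In row 2, 6 replaces 7 (the leftmost entry greater than 6); 7 is bumped to row 3. 7 starts a new row 3. The new tableau is [[1, 2, 3, 5], [4, 6], [7]].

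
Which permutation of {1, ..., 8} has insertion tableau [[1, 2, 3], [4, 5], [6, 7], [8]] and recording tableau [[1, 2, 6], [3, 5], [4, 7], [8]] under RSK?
Reverse the RSK construction: for i from n down to 1, find the cell of Q containing i, remove the entry at that cell from P, and reverse-bump it up through P; the value ejected from row 1 is w(i).

Step i=8: Q has 8 at row 4, column 1; remove 8 from row 4 of P and reverse-bump: 8 enters row 3 and ejects 7; 7 enters row 2 and ejects 5; 5 enters row 1 and ejects 3. So w(8) = 3. P is now [[1, 2, 5], [4, 7], [6, 8]].
Step i=7: Q has 7 at row 3, column 2; remove 8 from row 3 of P and reverse-bump: 8 enters row 2 and ejects 7; 7 enters row 1 and ejects 5. So w(7) = 5. P is now [[1, 2, 7], [4, 8], [6]].
Step i=6: Q has 6 at row 1, column 3; remove that cell from P, ejecting 7. So w(6) = 7. P is now [[1, 2], [4, 8], [6]].
Step i=5: Q has 5 at row 2, column 2; remove 8 from row 2 of P and reverse-bump: 8 enters row 1 and ejects 2. So w(5) = 2. P is now [[1, 8], [4], [6]].
Step i=4: Q has 4 at row 3, column 1; remove 6 from row 3 of P and reverse-bump: 6 enters row 2 and ejects 4; 4 enters row 1 and ejects 1. So w(4) = 1. P is now [[4, 8], [6]].
Step i=3: Q has 3 at row 2, column 1; remove 6 from row 2 of P and reverse-bump: 6 enters row 1 and ejects 4. So w(3) = 4. P is now [[6, 8]].
Step i=2: Q has 2 at row 1, column 2; remove that cell from P, ejecting 8. So w(2) = 8. P is now [[6]].
Step i=1: Q has 1 at row 1, column 1; remove that cell from P, ejecting 6. So w(1) = 6. P is now [].

So w = 6 8 4 1 2 7 5 3.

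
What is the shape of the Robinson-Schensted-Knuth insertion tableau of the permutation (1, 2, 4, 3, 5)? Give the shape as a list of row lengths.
[4, 1]

Row-insert each entry into an empty tableau.

After inserting 1: P = [[1]].
After inserting 2: P = [[1, 2]].
After inserting 4: P = [[1, 2, 4]].
After inserting 3: P = [[1, 2, 3], [4]].
After inserting 5: P = [[1, 2, 3, 5], [4]].

The final insertion tableau P = [[1, 2, 3, 5], [4]] has shape [4, 1].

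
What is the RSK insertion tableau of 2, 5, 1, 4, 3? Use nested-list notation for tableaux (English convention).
Insert 2: appended to row 1. P = [[2]].
Insert 5: appended to row 1. P = [[2, 5]].
Insert 1: 1 bumps 2 from row 1; 2 starts row 2. P = [[1, 5], [2]].
Insert 4: 4 bumps 5 from row 1; 5 appends to row 2. P = [[1, 4], [2, 5]].
Insert 3: 3 bumps 4 from row 1; 4 bumps 5 from row 2; 5 starts row 3. P = [[1, 3], [2, 4], [5]].

So P = [[1, 3], [2, 4], [5]].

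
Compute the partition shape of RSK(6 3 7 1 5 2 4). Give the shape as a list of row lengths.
[3, 2, 2]

Row-insert each entry into an empty tableau.

After inserting 6: P = [[6]].
After inserting 3: P = [[3], [6]].
After inserting 7: P = [[3, 7], [6]].
After inserting 1: P = [[1, 7], [3], [6]].
After inserting 5: P = [[1, 5], [3, 7], [6]].
After inserting 2: P = [[1, 2], [3, 5], [6, 7]].
After inserting 4: P = [[1, 2, 4], [3, 5], [6, 7]].

The final insertion tableau P = [[1, 2, 4], [3, 5], [6, 7]] has shape [3, 2, 2].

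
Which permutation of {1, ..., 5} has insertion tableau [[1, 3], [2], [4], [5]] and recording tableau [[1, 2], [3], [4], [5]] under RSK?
Reverse RSK: for i = n, n-1, ..., 1, locate i in Q, remove the corresponding corner cell from P, and reverse-bump its entry up through P; the value ejected from row 1 is w(i).

So w = 2 5 4 3 1.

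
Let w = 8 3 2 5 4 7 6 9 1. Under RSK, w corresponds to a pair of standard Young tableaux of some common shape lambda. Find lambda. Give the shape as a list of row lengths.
[4, 3, 1, 1]

Row-insert each entry into an empty tableau.

After inserting 8: P = [[8]].
After inserting 3: P = [[3], [8]].
After inserting 2: P = [[2], [3], [8]].
After inserting 5: P = [[2, 5], [3], [8]].
After inserting 4: P = [[2, 4], [3, 5], [8]].
After inserting 7: P = [[2, 4, 7], [3, 5], [8]].
After inserting 6: P = [[2, 4, 6], [3, 5, 7], [8]].
After inserting 9: P = [[2, 4, 6, 9], [3, 5, 7], [8]].
After inserting 1: P = [[1, 4, 6, 9], [2, 5, 7], [3], [8]].

The final insertion tableau P = [[1, 4, 6, 9], [2, 5, 7], [3], [8]] has shape [4, 3, 1, 1].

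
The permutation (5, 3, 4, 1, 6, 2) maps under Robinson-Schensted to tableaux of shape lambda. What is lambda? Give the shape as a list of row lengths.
[3, 2, 1]

RSK row insertion gives P = [[1, 2, 6], [3, 4], [5]], which has shape [3, 2, 1].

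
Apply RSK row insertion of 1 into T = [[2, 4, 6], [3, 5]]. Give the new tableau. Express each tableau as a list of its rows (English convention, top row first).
In row 1, 1 replaces 2 (the leftmost entry greater than 1); 2 is bumped to row 2. In row 2, 2 replaces 3 (the leftmost entry greater than 2); 3 is bumped to row 3. 3 starts a new row 3. The new tableau is [[1, 4, 6], [2, 5], [3]].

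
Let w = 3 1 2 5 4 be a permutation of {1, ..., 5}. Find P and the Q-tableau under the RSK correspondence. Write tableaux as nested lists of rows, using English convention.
P = [[1, 2, 4], [3, 5]], Q = [[1, 3, 4], [2, 5]]

Insert each entry of the permutation into P by Schensted row insertion, recording in Q the position of each new cell.

Insert 3: appended to row 1. P = [[3]], Q = [[1]].
Insert 1: 1 bumps 3 from row 1; 3 starts row 2. P = [[1], [3]], Q = [[1], [2]].
Insert 2: appended to row 1. P = [[1, 2], [3]], Q = [[1, 3], [2]].
Insert 5: appended to row 1. P = [[1, 2, 5], [3]], Q = [[1, 3, 4], [2]].
Insert 4: 4 bumps 5 from row 1; 5 appends to row 2. P = [[1, 2, 4], [3, 5]], Q = [[1, 3, 4], [2, 5]].

So P = [[1, 2, 4], [3, 5]], Q = [[1, 3, 4], [2, 5]].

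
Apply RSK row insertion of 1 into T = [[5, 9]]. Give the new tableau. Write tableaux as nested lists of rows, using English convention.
[[1, 9], [5]]

In row 1, 1 replaces 5 (the leftmost entry greater than 1); 5 is bumped to row 2. 5 starts a new row 2. The new tableau is [[1, 9], [5]].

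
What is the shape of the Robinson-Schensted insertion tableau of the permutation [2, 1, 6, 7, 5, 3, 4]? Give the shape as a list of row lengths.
[3, 3, 1]

Row-insert each entry into an empty tableau.

After inserting 2: P = [[2]].
After inserting 1: P = [[1], [2]].
After inserting 6: P = [[1, 6], [2]].
After inserting 7: P = [[1, 6, 7], [2]].
After inserting 5: P = [[1, 5, 7], [2, 6]].
After inserting 3: P = [[1, 3, 7], [2, 5], [6]].
After inserting 4: P = [[1, 3, 4], [2, 5, 7], [6]].

The final insertion tableau P = [[1, 3, 4], [2, 5, 7], [6]] has shape [3, 3, 1].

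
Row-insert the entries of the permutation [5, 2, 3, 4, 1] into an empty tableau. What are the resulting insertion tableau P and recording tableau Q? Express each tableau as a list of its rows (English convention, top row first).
P = [[1, 3, 4], [2], [5]], Q = [[1, 3, 4], [2], [5]]

Insert each entry of the permutation into P by Schensted row insertion, recording in Q the position of each new cell.

Insert 5: appended to row 1. P = [[5]].
Insert 2: 2 bumps 5 from row 1; 5 starts row 2. P = [[2], [5]].
Insert 3: appended to row 1. P = [[2, 3], [5]].
Insert 4: appended to row 1. P = [[2, 3, 4], [5]].
Insert 1: 1 bumps 2 from row 1; 2 bumps 5 from row 2; 5 starts row 3. P = [[1, 3, 4], [2], [5]].

So P = [[1, 3, 4], [2], [5]], Q = [[1, 3, 4], [2], [5]].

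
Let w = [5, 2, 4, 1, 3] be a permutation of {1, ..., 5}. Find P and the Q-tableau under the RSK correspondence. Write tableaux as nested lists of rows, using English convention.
P = [[1, 3], [2, 4], [5]], Q = [[1, 3], [2, 5], [4]]

Insert each entry of the permutation into P by Schensted row insertion, recording in Q the position of each new cell.

After inserting 5: P = [[5]].
After inserting 2: P = [[2], [5]].
After inserting 4: P = [[2, 4], [5]].
After inserting 1: P = [[1, 4], [2], [5]].
After inserting 3: P = [[1, 3], [2, 4], [5]].

So P = [[1, 3], [2, 4], [5]], Q = [[1, 3], [2, 5], [4]].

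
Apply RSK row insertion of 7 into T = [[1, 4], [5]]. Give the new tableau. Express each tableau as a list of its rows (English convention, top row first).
7 is larger than every entry of row 1, so it is appended to row 1. The new tableau is [[1, 4, 7], [5]].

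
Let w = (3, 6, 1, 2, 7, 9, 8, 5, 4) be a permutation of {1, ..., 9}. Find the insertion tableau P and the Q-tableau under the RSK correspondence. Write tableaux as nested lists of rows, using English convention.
Insert each entry of the permutation into P by Schensted row insertion, recording in Q the position of each new cell.

After inserting 3: P = [[3]].
After inserting 6: P = [[3, 6]].
After inserting 1: P = [[1, 6], [3]].
After inserting 2: P = [[1, 2], [3, 6]].
After inserting 7: P = [[1, 2, 7], [3, 6]].
After inserting 9: P = [[1, 2, 7, 9], [3, 6]].
After inserting 8: P = [[1, 2, 7, 8], [3, 6, 9]].
After inserting 5: P = [[1, 2, 5, 8], [3, 6, 7], [9]].
After inserting 4: P = [[1, 2, 4, 8], [3, 5, 7], [6], [9]].

So P = [[1, 2, 4, 8], [3, 5, 7], [6], [9]], Q = [[1, 2, 5, 6], [3, 4, 7], [8], [9]].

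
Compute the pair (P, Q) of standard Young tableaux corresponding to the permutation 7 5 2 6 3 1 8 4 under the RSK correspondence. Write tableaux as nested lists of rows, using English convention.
P = [[1, 3, 4], [2, 6, 8], [5], [7]], Q = [[1, 4, 7], [2, 5, 8], [3], [6]]

Insert each entry of the permutation into P by Schensted row insertion, recording in Q the position of each new cell.

Insert 7: appended to row 1. P = [[7]].
Insert 5: 5 bumps 7 from row 1; 7 starts row 2. P = [[5], [7]].
Insert 2: 2 bumps 5 from row 1; 5 bumps 7 from row 2; 7 starts row 3. P = [[2], [5], [7]].
Insert 6: appended to row 1. P = [[2, 6], [5], [7]].
Insert 3: 3 bumps 6 from row 1; 6 appends to row 2. P = [[2, 3], [5, 6], [7]].
Insert 1: 1 bumps 2 from row 1; 2 bumps 5 from row 2; 5 bumps 7 from row 3; 7 starts row 4. P = [[1, 3], [2, 6], [5], [7]].
Insert 8: appended to row 1. P = [[1, 3, 8], [2, 6], [5], [7]].
Insert 4: 4 bumps 8 from row 1; 8 appends to row 2. P = [[1, 3, 4], [2, 6, 8], [5], [7]].

So P = [[1, 3, 4], [2, 6, 8], [5], [7]], Q = [[1, 4, 7], [2, 5, 8], [3], [6]].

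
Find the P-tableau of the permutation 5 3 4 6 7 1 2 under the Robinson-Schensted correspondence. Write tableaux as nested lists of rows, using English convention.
Insert 5: appended to row 1. P = [[5]].
Insert 3: 3 bumps 5 from row 1; 5 starts row 2. P = [[3], [5]].
Insert 4: appended to row 1. P = [[3, 4], [5]].
Insert 6: appended to row 1. P = [[3, 4, 6], [5]].
Insert 7: appended to row 1. P = [[3, 4, 6, 7], [5]].
Insert 1: 1 bumps 3 from row 1; 3 bumps 5 from row 2; 5 starts row 3. P = [[1, 4, 6, 7], [3], [5]].
Insert 2: 2 bumps 4 from row 1; 4 appends to row 2. P = [[1, 2, 6, 7], [3, 4], [5]].

So P = [[1, 2, 6, 7], [3, 4], [5]].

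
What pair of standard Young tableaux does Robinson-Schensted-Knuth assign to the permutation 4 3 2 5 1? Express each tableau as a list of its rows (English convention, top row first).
Insert each entry of the permutation into P by Schensted row insertion, recording in Q the position of each new cell.

After inserting 4: P = [[4]].
After inserting 3: P = [[3], [4]].
After inserting 2: P = [[2], [3], [4]].
After inserting 5: P = [[2, 5], [3], [4]].
After inserting 1: P = [[1, 5], [2], [3], [4]].

So P = [[1, 5], [2], [3], [4]], Q = [[1, 4], [2], [3], [5]].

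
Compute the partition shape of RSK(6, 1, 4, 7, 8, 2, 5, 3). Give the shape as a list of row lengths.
Row-insert each entry into an empty tableau.

After inserting 6: P = [[6]].
After inserting 1: P = [[1], [6]].
After inserting 4: P = [[1, 4], [6]].
After inserting 7: P = [[1, 4, 7], [6]].
After inserting 8: P = [[1, 4, 7, 8], [6]].
After inserting 2: P = [[1, 2, 7, 8], [4], [6]].
After inserting 5: P = [[1, 2, 5, 8], [4, 7], [6]].
After inserting 3: P = [[1, 2, 3, 8], [4, 5], [6, 7]].

The final insertion tableau P = [[1, 2, 3, 8], [4, 5], [6, 7]] has shape [4, 2, 2].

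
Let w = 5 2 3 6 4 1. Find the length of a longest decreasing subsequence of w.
3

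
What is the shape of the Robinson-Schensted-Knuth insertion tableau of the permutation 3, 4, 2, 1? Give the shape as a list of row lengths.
[2, 1, 1]

Row-insert each entry into an empty tableau.

After inserting 3: P = [[3]].
After inserting 4: P = [[3, 4]].
After inserting 2: P = [[2, 4], [3]].
After inserting 1: P = [[1, 4], [2], [3]].

The final insertion tableau P = [[1, 4], [2], [3]] has shape [2, 1, 1].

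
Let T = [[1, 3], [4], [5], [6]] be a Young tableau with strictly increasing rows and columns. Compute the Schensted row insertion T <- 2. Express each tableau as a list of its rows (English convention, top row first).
In row 1, 2 replaces 3 (the leftmost entry greater than 2); 3 is bumped to row 2. In row 2, 3 replaces 4 (the leftmost entry greater than 3); 4 is bumped to row 3. In row 3, 4 replaces 5 (the leftmost entry greater than 4); 5 is bumped to row 4. In row 4, 5 replaces 6 (the leftmost entry greater than 5); 6 is bumped to row 5. 6 starts a new row 5. The new tableau is [[1, 2], [3], [4], [5], [6]].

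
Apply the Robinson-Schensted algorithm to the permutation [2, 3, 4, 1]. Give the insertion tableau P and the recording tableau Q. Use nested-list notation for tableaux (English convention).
P = [[1, 3, 4], [2]], Q = [[1, 2, 3], [4]]

Insert each entry of the permutation into P by Schensted row insertion, recording in Q the position of each new cell.

Insert 2: appended to row 1. P = [[2]].
Insert 3: appended to row 1. P = [[2, 3]].
Insert 4: appended to row 1. P = [[2, 3, 4]].
Insert 1: 1 bumps 2 from row 1; 2 starts row 2. P = [[1, 3, 4], [2]].

So P = [[1, 3, 4], [2]], Q = [[1, 2, 3], [4]].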